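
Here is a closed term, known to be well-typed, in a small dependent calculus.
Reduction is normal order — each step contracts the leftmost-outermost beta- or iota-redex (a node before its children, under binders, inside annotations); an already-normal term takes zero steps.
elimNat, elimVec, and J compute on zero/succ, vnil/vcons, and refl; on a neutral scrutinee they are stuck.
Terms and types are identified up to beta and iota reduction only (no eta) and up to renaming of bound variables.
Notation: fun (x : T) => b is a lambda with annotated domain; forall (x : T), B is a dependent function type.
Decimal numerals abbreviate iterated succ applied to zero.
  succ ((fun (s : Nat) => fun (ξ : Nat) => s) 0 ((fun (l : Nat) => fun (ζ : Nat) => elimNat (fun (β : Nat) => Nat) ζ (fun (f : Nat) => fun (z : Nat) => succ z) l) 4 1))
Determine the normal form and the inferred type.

reduced normal form:
  1
inferred type:
  Nat


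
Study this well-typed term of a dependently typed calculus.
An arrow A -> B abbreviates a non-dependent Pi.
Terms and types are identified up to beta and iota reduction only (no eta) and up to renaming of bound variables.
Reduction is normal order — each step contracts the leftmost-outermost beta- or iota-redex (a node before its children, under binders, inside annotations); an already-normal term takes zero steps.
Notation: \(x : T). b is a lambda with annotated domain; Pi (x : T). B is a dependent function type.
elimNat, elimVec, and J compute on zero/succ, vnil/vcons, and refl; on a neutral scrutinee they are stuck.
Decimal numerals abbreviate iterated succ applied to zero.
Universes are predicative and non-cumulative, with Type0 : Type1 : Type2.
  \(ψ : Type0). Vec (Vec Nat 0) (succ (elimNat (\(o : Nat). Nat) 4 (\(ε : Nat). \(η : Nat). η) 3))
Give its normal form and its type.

resulting normal form:
  \(ψ : Type0). Vec (Vec Nat 0) 5
inferred type:
  Type0 -> Type0
observation: the first redex contracted is an elimNat iota-redex; the normal form is reached in 10 normal-order steps.


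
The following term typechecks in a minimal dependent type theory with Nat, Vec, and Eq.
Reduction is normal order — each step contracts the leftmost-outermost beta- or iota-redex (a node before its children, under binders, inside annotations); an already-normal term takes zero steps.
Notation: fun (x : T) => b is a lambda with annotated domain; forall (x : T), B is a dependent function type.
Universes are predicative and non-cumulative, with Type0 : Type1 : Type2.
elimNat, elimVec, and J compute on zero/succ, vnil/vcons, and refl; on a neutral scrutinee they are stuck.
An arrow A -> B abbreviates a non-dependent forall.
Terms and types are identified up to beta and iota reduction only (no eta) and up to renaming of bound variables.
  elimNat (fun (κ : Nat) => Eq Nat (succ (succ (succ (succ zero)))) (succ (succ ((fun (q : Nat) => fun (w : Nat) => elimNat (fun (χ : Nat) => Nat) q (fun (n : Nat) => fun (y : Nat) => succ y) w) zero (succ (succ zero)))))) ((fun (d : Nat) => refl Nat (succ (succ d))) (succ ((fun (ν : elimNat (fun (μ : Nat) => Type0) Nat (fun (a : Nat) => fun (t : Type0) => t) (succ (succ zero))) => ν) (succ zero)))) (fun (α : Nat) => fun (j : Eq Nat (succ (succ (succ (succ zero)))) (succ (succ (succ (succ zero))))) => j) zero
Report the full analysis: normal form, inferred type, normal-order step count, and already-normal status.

normal form:
  refl Nat (succ (succ (succ (succ zero))))
type:
  Eq Nat (succ (succ (succ (succ zero)))) (succ (succ (succ (succ zero))))
normal-order step count: 3
started in normal form: no
first contracted redex: an elimNat iota-redex


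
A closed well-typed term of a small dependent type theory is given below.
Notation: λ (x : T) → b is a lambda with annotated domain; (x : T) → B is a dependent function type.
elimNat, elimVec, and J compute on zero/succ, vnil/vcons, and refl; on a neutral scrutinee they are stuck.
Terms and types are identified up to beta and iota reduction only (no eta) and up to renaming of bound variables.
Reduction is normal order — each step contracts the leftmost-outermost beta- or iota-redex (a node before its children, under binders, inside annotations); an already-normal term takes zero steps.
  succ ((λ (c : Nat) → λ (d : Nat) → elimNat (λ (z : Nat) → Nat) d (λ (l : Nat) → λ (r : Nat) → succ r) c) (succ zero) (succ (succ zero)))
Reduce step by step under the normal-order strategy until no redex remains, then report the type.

normal-order reduction sequence:
  succ ((λ (c : Nat) → λ (d : Nat) → elimNat (λ (z : Nat) → Nat) d (λ (l : Nat) → λ (r : Nat) → succ r) c) (succ zero) (succ (succ zero)))
  ~> succ ((λ (c : Nat) → elimNat (λ (d : Nat) → Nat) c (λ (z : Nat) → λ (l : Nat) → succ l) (succ zero)) (succ (succ zero)))
  ~> succ (elimNat (λ (c : Nat) → Nat) (succ (succ zero)) (λ (d : Nat) → λ (z : Nat) → succ z) (succ zero))
  ~> succ ((λ (c : Nat) → λ (d : Nat) → succ d) zero (elimNat (λ (z : Nat) → Nat) (succ (succ zero)) (λ (l : Nat) → λ (r : Nat) → succ r) zero))
  ~> succ ((λ (c : Nat) → succ c) (elimNat (λ (d : Nat) → Nat) (succ (succ zero)) (λ (z : Nat) → λ (l : Nat) → succ l) zero))
  ~> succ (succ (elimNat (λ (c : Nat) → Nat) (succ (succ zero)) (λ (d : Nat) → λ (z : Nat) → succ z) zero))
  ~> succ (succ (succ (succ zero)))
inferred type:
  Nat


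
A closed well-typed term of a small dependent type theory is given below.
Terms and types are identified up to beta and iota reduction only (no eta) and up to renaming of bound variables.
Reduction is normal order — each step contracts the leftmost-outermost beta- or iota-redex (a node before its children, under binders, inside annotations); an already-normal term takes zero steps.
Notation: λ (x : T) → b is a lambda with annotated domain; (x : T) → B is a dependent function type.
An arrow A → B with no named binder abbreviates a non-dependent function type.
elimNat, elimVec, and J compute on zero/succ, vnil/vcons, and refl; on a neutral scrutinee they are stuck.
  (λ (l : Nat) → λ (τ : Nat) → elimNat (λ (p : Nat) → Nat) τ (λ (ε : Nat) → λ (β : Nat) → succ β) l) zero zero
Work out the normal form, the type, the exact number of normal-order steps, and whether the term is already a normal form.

reduced normal form:
  zero
type:
  Nat
normal-order step count: 3
already normal: no
first contracted redex: a beta-redex


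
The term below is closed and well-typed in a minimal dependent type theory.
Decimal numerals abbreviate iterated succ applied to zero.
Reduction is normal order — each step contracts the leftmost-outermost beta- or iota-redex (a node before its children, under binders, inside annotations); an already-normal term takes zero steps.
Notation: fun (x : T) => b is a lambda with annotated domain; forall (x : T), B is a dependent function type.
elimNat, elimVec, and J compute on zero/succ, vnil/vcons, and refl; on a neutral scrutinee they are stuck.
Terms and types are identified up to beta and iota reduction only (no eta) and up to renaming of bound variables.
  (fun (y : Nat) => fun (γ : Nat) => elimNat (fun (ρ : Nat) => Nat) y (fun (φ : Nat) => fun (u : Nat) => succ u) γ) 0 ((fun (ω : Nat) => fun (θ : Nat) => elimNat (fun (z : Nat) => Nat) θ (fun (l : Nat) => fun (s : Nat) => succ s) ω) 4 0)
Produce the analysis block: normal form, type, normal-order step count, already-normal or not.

resulting normal form:
  4
the term's type:
  Nat
reduction steps (normal order): 30
term was already normal: no
first contracted redex: a beta-redex


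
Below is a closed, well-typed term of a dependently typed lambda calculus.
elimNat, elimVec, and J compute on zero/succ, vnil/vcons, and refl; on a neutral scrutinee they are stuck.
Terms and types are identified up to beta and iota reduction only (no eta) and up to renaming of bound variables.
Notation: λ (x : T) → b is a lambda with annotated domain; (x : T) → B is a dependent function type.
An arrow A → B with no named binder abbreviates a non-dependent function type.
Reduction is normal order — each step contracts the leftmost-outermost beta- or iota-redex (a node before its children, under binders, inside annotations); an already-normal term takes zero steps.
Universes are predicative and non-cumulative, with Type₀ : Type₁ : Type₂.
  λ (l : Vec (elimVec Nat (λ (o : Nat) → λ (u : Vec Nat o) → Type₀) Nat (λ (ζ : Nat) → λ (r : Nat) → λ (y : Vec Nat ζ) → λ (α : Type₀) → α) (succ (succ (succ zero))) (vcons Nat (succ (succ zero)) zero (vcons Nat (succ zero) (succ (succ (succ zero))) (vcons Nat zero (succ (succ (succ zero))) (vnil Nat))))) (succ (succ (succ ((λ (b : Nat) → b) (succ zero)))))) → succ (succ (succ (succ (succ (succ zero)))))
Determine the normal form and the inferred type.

reduced normal form:
  λ (l : Vec Nat (succ (succ (succ (succ zero))))) → succ (succ (succ (succ (succ (succ zero)))))
type:
  Vec Nat (succ (succ (succ (succ zero)))) → Nat
observation: the first redex contracted is an elimVec iota-redex; the normal form is reached in 17 normal-order steps.


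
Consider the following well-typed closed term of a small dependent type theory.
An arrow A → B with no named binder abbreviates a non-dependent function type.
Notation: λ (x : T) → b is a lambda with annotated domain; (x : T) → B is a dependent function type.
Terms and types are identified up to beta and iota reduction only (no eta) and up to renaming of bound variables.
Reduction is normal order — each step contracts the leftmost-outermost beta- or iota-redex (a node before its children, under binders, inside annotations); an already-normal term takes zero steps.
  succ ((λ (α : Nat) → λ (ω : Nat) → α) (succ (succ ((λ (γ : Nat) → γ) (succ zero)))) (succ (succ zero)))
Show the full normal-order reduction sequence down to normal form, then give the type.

normal-order reduction:
  succ ((λ (α : Nat) → λ (ω : Nat) → α) (succ (succ ((λ (γ : Nat) → γ) (succ zero)))) (succ (succ zero)))
  ~> succ ((λ (α : Nat) → succ (succ ((λ (ω : Nat) → ω) (succ zero)))) (succ (succ zero)))
  ~> succ (succ (succ ((λ (α : Nat) → α) (succ zero))))
  ~> succ (succ (succ (succ zero)))
type:
  Nat


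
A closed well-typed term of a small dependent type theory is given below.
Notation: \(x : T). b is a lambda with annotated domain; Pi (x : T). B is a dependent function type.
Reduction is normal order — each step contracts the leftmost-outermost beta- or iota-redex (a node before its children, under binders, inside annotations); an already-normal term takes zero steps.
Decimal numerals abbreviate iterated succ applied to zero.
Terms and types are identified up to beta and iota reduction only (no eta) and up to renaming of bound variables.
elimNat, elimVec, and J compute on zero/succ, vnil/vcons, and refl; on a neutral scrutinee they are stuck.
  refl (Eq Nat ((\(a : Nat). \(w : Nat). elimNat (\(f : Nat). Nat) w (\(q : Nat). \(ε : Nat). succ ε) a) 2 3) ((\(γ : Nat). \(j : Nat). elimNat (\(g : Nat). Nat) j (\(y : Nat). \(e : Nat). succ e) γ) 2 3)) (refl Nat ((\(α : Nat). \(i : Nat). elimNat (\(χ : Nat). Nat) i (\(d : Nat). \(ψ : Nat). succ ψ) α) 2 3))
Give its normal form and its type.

resulting normal form:
  refl (Eq Nat 5 5) (refl Nat 5)
inferred type:
  Eq (Eq Nat 5 5) (refl Nat 5) (refl Nat 5)
observation: the first redex contracted is a beta-redex; the normal form is reached in 27 normal-order steps.


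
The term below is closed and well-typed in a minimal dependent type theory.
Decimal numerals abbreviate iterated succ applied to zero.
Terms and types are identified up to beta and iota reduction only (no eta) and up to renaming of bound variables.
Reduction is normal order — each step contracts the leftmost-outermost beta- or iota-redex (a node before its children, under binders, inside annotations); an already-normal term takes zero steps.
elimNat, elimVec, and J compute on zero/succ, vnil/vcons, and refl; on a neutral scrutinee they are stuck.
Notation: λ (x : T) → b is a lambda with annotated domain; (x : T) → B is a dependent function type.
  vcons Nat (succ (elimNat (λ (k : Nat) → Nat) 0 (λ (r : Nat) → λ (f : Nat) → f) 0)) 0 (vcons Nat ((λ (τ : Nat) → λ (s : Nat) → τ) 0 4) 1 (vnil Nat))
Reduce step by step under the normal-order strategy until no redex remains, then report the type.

reduction (normal order):
  vcons Nat (succ (elimNat (λ (k : Nat) → Nat) 0 (λ (r : Nat) → λ (f : Nat) → f) 0)) 0 (vcons Nat ((λ (τ : Nat) → λ (s : Nat) → τ) 0 4) 1 (vnil Nat))
  ~> vcons Nat 1 0 (vcons Nat ((λ (k : Nat) → λ (r : Nat) → k) 0 4) 1 (vnil Nat))
  ~> vcons Nat 1 0 (vcons Nat ((λ (k : Nat) → 0) 4) 1 (vnil Nat))
  ~> vcons Nat 1 0 (vcons Nat 0 1 (vnil Nat))
the term's type:
  Vec Nat 2


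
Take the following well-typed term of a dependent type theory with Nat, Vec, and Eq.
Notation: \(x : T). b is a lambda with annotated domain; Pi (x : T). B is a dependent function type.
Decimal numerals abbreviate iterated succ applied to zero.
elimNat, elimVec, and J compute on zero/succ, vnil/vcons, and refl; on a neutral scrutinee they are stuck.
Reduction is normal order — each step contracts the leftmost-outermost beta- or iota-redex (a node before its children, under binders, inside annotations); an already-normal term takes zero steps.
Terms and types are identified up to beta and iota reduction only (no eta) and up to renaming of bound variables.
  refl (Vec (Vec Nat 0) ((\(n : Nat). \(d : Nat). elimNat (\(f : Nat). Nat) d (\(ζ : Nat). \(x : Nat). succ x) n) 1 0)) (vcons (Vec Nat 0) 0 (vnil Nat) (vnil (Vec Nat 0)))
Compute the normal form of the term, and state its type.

normal form:
  refl (Vec (Vec Nat 0) 1) (vcons (Vec Nat 0) 0 (vnil Nat) (vnil (Vec Nat 0)))
the term's type:
  Eq (Vec (Vec Nat 0) 1) (vcons (Vec Nat 0) 0 (vnil Nat) (vnil (Vec Nat 0))) (vcons (Vec Nat 0) 0 (vnil Nat) (vnil (Vec Nat 0)))
observation: 6 normal-order steps separate the term from its normal form.


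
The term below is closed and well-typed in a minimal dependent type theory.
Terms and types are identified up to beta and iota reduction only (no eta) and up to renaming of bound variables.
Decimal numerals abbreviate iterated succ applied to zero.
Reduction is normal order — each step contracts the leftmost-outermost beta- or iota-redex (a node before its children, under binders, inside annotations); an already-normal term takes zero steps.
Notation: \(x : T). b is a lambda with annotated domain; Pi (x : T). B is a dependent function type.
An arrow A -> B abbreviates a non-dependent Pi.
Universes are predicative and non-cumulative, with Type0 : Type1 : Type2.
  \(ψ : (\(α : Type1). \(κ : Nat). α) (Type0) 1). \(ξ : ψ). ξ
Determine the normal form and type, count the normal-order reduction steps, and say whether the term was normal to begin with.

resulting normal form:
  \(ψ : Type0). \(α : ψ). α
type:
  Pi (ψ : Type0). ψ -> ψ
steps to reach normal form (normal order): 2
term was already normal: no
first contracted redex: a beta-redex


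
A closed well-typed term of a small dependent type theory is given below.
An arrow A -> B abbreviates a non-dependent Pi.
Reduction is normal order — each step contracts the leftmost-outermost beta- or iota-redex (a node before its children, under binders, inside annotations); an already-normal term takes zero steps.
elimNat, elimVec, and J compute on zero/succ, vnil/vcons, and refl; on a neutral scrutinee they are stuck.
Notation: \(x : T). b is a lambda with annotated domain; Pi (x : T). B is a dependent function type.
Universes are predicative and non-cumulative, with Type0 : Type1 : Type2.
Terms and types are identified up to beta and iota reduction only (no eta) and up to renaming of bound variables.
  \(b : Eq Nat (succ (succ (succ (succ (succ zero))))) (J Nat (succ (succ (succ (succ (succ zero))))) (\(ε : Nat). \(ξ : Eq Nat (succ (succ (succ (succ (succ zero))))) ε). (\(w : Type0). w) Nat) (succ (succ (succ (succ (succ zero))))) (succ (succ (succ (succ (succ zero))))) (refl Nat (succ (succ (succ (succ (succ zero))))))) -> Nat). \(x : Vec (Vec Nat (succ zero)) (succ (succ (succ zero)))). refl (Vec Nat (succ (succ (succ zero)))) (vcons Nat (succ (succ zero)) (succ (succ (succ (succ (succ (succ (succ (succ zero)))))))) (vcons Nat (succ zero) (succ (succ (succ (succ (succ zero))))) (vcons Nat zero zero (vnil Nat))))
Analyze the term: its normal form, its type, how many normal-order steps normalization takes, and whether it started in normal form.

reduced normal form:
  \(b : Eq Nat (succ (succ (succ (succ (succ zero))))) (succ (succ (succ (succ (succ zero))))) -> Nat). \(ε : Vec (Vec Nat (succ zero)) (succ (succ (succ zero)))). refl (Vec Nat (succ (succ (succ zero)))) (vcons Nat (succ (succ zero)) (succ (succ (succ (succ (succ (succ (succ (succ zero)))))))) (vcons Nat (succ zero) (succ (succ (succ (succ (succ zero))))) (vcons Nat zero zero (vnil Nat))))
inferred type:
  (Eq Nat (succ (succ (succ (succ (succ zero))))) (succ (succ (succ (succ (succ zero))))) -> Nat) -> Vec (Vec Nat (succ zero)) (succ (succ (succ zero))) -> Eq (Vec Nat (succ (succ (succ zero)))) (vcons Nat (succ (succ zero)) (succ (succ (succ (succ (succ (succ (succ (succ zero)))))))) (vcons Nat (succ zero) (succ (succ (succ (succ (succ zero))))) (vcons Nat zero zero (vnil Nat)))) (vcons Nat (succ (succ zero)) (succ (succ (succ (succ (succ (succ (succ (succ zero)))))))) (vcons Nat (succ zero) (succ (succ (succ (succ (succ zero))))) (vcons Nat zero zero (vnil Nat))))
normal-order step count: 1
already normal: no
first contracted redex: a J iota-redex


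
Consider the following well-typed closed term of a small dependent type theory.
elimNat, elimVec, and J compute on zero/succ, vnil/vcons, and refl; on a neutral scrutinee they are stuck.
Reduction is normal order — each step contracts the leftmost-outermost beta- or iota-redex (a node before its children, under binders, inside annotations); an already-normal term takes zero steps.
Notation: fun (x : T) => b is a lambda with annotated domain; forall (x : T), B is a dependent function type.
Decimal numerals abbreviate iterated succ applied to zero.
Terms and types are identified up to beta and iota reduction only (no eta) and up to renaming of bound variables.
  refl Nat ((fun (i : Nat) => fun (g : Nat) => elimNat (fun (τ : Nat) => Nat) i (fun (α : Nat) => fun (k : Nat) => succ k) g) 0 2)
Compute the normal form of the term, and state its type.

normal form:
  refl Nat 2
the term's type:
  Eq Nat 2 2
observation: the term reaches its normal form after 9 normal-order steps.


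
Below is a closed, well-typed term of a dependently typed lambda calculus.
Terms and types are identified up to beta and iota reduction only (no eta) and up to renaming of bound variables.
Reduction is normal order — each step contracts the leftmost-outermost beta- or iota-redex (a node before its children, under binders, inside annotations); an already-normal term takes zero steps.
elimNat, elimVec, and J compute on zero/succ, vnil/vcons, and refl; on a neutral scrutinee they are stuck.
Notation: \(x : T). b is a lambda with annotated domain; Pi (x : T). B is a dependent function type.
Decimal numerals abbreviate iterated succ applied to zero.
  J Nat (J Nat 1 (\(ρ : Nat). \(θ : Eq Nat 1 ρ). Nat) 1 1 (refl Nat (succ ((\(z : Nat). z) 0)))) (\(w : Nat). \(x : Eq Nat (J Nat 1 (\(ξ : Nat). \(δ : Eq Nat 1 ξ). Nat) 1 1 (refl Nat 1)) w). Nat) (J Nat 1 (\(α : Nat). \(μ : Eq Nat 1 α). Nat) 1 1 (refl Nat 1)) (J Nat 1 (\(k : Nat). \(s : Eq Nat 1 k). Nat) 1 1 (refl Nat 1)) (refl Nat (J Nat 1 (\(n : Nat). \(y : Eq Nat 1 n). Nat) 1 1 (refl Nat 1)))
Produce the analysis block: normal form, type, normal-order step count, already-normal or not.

normal form:
  1
inferred type:
  Nat
normal-order step count: 2
started in normal form: no
first redex: a J iota-redex


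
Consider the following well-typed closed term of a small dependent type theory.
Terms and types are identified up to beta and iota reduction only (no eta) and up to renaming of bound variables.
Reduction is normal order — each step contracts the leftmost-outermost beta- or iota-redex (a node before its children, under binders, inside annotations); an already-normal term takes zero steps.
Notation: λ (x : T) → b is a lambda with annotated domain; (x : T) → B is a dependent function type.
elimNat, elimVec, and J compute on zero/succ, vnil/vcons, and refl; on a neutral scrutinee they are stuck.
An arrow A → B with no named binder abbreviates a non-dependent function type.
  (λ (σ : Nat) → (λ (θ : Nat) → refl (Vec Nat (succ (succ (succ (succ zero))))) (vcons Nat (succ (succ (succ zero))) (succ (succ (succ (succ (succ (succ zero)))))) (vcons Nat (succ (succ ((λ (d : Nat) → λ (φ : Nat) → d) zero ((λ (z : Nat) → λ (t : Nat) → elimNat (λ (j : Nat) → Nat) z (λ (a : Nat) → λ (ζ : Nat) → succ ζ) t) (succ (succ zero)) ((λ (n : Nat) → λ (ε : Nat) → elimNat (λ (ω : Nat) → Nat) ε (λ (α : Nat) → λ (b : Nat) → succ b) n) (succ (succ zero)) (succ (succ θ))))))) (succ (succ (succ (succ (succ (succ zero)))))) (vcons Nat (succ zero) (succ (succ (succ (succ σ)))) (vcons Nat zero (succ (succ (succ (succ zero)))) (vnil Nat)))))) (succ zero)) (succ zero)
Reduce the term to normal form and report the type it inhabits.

normal form:
  refl (Vec Nat (succ (succ (succ (succ zero))))) (vcons Nat (succ (succ (succ zero))) (succ (succ (succ (succ (succ (succ zero)))))) (vcons Nat (succ (succ zero)) (succ (succ (succ (succ (succ (succ zero)))))) (vcons Nat (succ zero) (succ (succ (succ (succ (succ zero))))) (vcons Nat zero (succ (succ (succ (succ zero)))) (vnil Nat)))))
type:
  Eq (Vec Nat (succ (succ (succ (succ zero))))) (vcons Nat (succ (succ (succ zero))) (succ (succ (succ (succ (succ (succ zero)))))) (vcons Nat (succ (succ zero)) (succ (succ (succ (succ (succ (succ zero)))))) (vcons Nat (succ zero) (succ (succ (succ (succ (succ zero))))) (vcons Nat zero (succ (succ (succ (succ zero)))) (vnil Nat))))) (vcons Nat (succ (succ (succ zero))) (succ (succ (succ (succ (succ (succ zero)))))) (vcons Nat (succ (succ zero)) (succ (succ (succ (succ (succ (succ zero)))))) (vcons Nat (succ zero) (succ (succ (succ (succ (succ zero))))) (vcons Nat zero (succ (succ (succ (succ zero)))) (vnil Nat)))))
observation: normalization takes exactly 4 steps under the normal-order strategy.


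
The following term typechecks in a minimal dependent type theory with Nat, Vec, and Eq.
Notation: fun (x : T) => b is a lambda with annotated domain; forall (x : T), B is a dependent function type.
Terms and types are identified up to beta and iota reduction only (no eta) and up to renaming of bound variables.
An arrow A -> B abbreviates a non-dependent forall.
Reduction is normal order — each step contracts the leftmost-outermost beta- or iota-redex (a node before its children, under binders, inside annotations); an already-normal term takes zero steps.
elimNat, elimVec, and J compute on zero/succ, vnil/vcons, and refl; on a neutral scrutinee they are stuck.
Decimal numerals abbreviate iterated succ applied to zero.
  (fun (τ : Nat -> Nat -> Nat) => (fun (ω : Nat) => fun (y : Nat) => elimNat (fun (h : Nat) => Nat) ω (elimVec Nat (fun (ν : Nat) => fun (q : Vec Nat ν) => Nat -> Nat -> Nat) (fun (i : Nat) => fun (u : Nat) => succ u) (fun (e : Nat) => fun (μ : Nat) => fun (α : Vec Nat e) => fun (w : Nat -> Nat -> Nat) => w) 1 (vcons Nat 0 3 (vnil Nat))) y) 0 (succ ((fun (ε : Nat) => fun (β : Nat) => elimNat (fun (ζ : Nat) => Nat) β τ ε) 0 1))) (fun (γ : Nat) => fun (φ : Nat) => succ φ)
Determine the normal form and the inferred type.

resulting normal form:
  2
inferred type:
  Nat
observation: the term reaches its normal form after 25 normal-order steps.


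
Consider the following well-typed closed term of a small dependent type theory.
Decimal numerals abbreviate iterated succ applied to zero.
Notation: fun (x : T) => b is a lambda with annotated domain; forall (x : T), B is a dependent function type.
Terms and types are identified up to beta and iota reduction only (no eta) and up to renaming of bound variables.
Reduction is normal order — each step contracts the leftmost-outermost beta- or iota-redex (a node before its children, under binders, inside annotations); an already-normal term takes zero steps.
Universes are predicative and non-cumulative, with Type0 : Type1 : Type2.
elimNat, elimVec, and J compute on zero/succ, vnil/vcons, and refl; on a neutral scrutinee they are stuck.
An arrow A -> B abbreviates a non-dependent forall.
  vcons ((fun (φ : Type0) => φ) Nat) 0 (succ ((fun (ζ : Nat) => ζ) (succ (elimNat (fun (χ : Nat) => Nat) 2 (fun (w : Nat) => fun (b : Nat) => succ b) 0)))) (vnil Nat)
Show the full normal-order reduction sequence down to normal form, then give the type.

reduction (normal order):
  vcons ((fun (φ : Type0) => φ) Nat) 0 (succ ((fun (ζ : Nat) => ζ) (succ (elimNat (fun (χ : Nat) => Nat) 2 (fun (w : Nat) => fun (b : Nat) => succ b) 0)))) (vnil Nat)
  ~> vcons Nat 0 (succ ((fun (φ : Nat) => φ) (succ (elimNat (fun (ζ : Nat) => Nat) 2 (fun (χ : Nat) => fun (w : Nat) => succ w) 0)))) (vnil Nat)
  ~> vcons Nat 0 (succ (succ (elimNat (fun (φ : Nat) => Nat) 2 (fun (ζ : Nat) => fun (χ : Nat) => succ χ) 0))) (vnil Nat)
  ~> vcons Nat 0 4 (vnil Nat)
type:
  Vec Nat 1


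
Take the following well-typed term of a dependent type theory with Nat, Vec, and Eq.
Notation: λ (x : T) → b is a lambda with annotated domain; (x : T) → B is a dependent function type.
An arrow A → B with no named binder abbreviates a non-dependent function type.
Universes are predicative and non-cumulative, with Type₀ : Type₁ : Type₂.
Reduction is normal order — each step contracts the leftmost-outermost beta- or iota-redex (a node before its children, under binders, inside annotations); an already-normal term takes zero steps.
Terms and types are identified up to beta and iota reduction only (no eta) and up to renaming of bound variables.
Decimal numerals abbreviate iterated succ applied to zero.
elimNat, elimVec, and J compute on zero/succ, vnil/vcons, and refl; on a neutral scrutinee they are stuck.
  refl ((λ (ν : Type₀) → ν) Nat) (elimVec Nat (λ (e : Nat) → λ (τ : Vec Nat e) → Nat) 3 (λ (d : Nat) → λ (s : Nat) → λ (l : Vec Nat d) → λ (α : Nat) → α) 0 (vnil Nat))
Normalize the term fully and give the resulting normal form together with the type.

reduced normal form:
  refl Nat 3
the term's type:
  Eq Nat 3 3


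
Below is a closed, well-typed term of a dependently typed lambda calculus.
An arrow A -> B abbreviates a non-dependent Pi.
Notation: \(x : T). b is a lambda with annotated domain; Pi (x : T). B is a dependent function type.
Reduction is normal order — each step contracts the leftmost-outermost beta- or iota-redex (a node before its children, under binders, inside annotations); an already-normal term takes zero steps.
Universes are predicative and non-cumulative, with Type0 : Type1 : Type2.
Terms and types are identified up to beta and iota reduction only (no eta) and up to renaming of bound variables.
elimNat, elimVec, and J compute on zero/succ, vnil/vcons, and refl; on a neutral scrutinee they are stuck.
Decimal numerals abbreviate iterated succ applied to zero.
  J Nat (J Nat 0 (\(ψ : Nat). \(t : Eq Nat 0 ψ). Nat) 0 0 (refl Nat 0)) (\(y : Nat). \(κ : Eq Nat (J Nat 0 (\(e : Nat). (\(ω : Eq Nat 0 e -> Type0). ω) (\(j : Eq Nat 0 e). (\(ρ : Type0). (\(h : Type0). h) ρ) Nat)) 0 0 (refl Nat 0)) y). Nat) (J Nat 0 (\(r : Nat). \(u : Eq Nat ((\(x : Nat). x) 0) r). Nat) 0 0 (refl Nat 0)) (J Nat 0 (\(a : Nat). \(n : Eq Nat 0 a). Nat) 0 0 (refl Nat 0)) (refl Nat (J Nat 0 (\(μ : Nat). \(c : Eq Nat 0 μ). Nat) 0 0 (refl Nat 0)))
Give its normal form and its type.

resulting normal form:
  0
the term's type:
  Nat
observation: normalization takes exactly 2 steps under the normal-order strategy.


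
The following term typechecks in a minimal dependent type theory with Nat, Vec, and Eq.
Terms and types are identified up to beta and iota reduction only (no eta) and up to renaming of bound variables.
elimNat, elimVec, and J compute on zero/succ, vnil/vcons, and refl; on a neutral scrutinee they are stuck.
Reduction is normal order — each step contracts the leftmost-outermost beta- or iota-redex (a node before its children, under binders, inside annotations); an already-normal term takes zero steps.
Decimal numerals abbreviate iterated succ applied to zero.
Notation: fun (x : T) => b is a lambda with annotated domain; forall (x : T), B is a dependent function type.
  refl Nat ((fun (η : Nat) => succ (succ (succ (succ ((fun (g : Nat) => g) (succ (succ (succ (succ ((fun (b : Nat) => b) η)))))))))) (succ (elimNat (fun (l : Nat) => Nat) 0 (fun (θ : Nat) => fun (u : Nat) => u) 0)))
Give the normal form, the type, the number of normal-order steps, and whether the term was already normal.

normal form:
  refl Nat 9
type:
  Eq Nat 9 9
steps to reach normal form (normal order): 4
term was already normal: no
first redex: a beta-redex


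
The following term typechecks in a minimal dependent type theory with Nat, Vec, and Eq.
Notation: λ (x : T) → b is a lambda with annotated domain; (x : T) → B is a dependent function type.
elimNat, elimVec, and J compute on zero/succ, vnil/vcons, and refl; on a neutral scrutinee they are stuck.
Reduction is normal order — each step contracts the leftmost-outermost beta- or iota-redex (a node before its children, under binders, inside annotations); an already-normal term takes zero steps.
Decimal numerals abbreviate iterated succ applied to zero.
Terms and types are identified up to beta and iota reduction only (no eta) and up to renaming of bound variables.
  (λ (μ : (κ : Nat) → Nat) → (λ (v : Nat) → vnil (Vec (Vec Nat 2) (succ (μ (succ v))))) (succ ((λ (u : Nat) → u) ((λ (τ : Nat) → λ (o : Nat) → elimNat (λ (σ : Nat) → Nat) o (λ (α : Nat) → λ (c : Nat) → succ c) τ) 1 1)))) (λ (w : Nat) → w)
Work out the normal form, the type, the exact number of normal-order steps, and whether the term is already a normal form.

normal form:
  vnil (Vec (Vec Nat 2) 5)
inferred type:
  Vec (Vec (Vec Nat 2) 5) 0
normal-order step count: 10
term was already normal: no
first contracted redex: a beta-redex


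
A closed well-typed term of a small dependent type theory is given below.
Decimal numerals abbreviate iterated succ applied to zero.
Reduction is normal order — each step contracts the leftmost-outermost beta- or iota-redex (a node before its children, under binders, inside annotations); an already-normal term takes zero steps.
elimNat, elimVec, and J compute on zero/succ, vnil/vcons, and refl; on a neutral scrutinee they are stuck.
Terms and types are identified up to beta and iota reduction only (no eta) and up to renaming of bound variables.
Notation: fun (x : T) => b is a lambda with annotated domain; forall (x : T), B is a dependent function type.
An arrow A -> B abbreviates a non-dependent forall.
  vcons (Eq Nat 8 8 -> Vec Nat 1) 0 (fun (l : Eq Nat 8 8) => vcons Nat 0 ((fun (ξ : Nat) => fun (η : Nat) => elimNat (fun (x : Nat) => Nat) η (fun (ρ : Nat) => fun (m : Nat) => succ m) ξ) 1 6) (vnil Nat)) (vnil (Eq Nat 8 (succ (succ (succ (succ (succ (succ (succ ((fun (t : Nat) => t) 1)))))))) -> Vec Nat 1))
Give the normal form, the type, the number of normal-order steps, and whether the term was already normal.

resulting normal form:
  vcons (Eq Nat 8 8 -> Vec Nat 1) 0 (fun (l : Eq Nat 8 8) => vcons Nat 0 7 (vnil Nat)) (vnil (Eq Nat 8 8 -> Vec Nat 1))
the term's type:
  Vec (Eq Nat 8 8 -> Vec Nat 1) 1
reduction steps (normal order): 7
already normal: no
first contracted redex: a beta-redex


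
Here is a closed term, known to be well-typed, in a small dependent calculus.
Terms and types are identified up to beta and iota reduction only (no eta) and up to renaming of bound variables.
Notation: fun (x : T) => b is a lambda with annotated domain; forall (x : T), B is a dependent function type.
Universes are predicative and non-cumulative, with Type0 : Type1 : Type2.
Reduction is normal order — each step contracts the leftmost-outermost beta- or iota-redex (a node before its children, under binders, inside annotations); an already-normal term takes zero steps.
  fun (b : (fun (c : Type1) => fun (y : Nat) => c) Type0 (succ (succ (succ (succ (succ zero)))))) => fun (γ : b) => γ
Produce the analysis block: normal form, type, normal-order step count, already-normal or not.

reduced normal form:
  fun (b : Type0) => fun (c : b) => c
inferred type:
  forall (b : Type0), forall (c : b), b
reduction steps (normal order): 2
started in normal form: no
first redex: a beta-redex


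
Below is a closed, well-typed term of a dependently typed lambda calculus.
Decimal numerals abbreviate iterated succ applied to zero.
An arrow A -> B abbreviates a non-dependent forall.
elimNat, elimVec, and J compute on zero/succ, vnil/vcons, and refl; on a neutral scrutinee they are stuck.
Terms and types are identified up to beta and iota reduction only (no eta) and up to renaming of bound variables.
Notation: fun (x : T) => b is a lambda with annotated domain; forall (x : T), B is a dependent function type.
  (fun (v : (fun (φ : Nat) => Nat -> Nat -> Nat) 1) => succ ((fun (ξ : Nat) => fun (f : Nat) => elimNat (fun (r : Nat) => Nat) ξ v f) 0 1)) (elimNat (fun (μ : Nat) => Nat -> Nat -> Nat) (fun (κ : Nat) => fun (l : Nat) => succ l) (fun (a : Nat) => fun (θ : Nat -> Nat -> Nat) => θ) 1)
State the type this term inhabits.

the term's type:
  Nat


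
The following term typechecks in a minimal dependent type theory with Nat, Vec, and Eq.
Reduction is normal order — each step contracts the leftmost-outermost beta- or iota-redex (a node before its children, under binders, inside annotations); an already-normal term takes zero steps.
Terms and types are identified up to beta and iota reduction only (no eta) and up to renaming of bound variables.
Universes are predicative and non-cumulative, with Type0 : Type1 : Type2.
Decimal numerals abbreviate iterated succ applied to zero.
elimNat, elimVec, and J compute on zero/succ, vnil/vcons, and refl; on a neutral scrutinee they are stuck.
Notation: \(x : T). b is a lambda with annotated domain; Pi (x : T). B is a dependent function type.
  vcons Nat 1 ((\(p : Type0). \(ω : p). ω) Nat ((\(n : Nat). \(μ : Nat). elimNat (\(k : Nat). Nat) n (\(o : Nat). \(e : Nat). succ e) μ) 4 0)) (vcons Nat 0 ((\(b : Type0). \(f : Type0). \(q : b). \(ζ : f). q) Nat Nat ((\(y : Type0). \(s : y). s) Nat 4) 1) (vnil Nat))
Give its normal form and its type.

normal form:
  vcons Nat 1 4 (vcons Nat 0 4 (vnil Nat))
inferred type:
  Vec Nat 2
observation: the leftmost-outermost redex is a beta-redex, and normalization takes 11 steps.


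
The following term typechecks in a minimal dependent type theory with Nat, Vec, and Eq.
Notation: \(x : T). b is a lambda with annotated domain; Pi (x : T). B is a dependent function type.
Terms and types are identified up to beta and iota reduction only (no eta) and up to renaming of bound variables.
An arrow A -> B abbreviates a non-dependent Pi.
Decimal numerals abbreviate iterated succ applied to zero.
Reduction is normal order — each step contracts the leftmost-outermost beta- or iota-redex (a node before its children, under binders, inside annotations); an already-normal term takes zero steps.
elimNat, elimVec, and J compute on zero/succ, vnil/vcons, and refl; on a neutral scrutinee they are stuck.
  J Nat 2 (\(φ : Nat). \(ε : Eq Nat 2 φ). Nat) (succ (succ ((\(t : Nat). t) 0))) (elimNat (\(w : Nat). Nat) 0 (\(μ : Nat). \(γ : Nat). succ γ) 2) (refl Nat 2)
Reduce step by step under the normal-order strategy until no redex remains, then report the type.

normal-order reduction sequence:
  J Nat 2 (\(φ : Nat). \(ε : Eq Nat 2 φ). Nat) (succ (succ ((\(t : Nat). t) 0))) (elimNat (\(w : Nat). Nat) 0 (\(μ : Nat). \(γ : Nat). succ γ) 2) (refl Nat 2)
  ~> succ (succ ((\(φ : Nat). φ) 0))
  ~> 2
type:
  Nat


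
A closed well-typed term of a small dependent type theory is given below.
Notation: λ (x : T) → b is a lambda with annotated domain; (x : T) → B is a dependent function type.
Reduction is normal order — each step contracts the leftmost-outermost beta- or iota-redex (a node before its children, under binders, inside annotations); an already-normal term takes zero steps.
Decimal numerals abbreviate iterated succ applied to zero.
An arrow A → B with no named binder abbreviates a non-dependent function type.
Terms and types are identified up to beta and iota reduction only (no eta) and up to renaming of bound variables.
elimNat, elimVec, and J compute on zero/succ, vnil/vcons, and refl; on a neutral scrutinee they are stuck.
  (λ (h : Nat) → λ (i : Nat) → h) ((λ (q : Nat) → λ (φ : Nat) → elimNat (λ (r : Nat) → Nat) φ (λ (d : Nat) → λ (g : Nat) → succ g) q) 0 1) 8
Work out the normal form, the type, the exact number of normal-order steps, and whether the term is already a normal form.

resulting normal form:
  1
the term's type:
  Nat
normal-order step count: 5
already normal: no
first redex: a beta-redex


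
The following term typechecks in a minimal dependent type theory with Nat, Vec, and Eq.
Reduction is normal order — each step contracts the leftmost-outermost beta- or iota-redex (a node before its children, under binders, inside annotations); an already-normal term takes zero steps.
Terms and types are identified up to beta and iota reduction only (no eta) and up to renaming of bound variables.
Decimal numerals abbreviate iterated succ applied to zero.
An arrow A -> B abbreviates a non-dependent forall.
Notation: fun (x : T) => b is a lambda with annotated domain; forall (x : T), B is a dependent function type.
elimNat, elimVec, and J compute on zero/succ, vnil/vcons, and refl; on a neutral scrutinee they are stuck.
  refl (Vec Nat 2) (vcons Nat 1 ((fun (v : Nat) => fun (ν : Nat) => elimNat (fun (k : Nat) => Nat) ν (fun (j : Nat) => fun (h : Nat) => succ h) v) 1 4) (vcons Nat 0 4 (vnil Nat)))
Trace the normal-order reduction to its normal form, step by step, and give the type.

reduction (normal order):
  refl (Vec Nat 2) (vcons Nat 1 ((fun (v : Nat) => fun (ν : Nat) => elimNat (fun (k : Nat) => Nat) ν (fun (j : Nat) => fun (h : Nat) => succ h) v) 1 4) (vcons Nat 0 4 (vnil Nat)))
  ~> refl (Vec Nat 2) (vcons Nat 1 ((fun (v : Nat) => elimNat (fun (ν : Nat) => Nat) v (fun (k : Nat) => fun (j : Nat) => succ j) 1) 4) (vcons Nat 0 4 (vnil Nat)))
  ~> refl (Vec Nat 2) (vcons Nat 1 (elimNat (fun (v : Nat) => Nat) 4 (fun (ν : Nat) => fun (k : Nat) => succ k) 1) (vcons Nat 0 4 (vnil Nat)))
  ~> refl (Vec Nat 2) (vcons Nat 1 ((fun (v : Nat) => fun (ν : Nat) => succ ν) 0 (elimNat (fun (k : Nat) => Nat) 4 (fun (j : Nat) => fun (h : Nat) => succ h) 0)) (vcons Nat 0 4 (vnil Nat)))
  ~> refl (Vec Nat 2) (vcons Nat 1 ((fun (v : Nat) => succ v) (elimNat (fun (ν : Nat) => Nat) 4 (fun (k : Nat) => fun (j : Nat) => succ j) 0)) (vcons Nat 0 4 (vnil Nat)))
  ~> refl (Vec Nat 2) (vcons Nat 1 (succ (elimNat (fun (v : Nat) => Nat) 4 (fun (ν : Nat) => fun (k : Nat) => succ k) 0)) (vcons Nat 0 4 (vnil Nat)))
  ~> refl (Vec Nat 2) (vcons Nat 1 5 (vcons Nat 0 4 (vnil Nat)))
type:
  Eq (Vec Nat 2) (vcons Nat 1 5 (vcons Nat 0 4 (vnil Nat))) (vcons Nat 1 5 (vcons Nat 0 4 (vnil Nat)))


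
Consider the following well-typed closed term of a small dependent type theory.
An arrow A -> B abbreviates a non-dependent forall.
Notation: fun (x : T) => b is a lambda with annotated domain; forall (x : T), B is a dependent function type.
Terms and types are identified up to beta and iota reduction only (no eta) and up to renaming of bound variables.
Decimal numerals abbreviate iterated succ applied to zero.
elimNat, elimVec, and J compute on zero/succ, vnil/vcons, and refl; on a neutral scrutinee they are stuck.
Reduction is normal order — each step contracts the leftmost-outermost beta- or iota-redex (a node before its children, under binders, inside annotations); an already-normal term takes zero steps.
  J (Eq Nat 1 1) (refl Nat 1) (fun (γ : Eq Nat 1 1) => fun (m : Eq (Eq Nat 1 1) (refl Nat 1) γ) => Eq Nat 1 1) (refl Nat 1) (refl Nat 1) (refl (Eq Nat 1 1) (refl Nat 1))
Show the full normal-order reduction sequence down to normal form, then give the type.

normal-order reduction sequence:
  J (Eq Nat 1 1) (refl Nat 1) (fun (γ : Eq Nat 1 1) => fun (m : Eq (Eq Nat 1 1) (refl Nat 1) γ) => Eq Nat 1 1) (refl Nat 1) (refl Nat 1) (refl (Eq Nat 1 1) (refl Nat 1))
  ~> refl Nat 1
the term's type:
  Eq Nat 1 1
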